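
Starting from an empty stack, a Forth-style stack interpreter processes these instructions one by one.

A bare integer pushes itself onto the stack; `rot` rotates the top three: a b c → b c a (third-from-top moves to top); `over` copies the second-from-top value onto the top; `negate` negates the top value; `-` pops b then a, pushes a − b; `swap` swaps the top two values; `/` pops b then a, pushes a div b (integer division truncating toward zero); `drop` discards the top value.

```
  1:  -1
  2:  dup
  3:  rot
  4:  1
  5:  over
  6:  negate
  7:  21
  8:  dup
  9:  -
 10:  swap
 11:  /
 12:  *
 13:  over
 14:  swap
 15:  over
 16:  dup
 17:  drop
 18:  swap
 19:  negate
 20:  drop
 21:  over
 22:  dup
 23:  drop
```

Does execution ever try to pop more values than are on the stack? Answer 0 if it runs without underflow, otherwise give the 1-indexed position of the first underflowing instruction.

3

-1   -1
dup  -1 -1
rot  — needs 3 operands, stack has 2 → underflow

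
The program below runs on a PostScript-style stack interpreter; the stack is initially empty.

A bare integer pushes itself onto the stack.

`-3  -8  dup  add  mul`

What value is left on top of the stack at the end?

-3   [-3]
-8   [-3, -8]
dup  [-3, -8, -8]
add  [-3, -16]
mul  [48]

48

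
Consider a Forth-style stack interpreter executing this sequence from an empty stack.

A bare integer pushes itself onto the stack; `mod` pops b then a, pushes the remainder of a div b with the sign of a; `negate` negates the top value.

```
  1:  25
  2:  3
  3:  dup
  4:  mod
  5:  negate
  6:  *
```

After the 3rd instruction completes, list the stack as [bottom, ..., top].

25   [25]
3    [25, 3]
dup  [25, 3, 3]

[25, 3, 3]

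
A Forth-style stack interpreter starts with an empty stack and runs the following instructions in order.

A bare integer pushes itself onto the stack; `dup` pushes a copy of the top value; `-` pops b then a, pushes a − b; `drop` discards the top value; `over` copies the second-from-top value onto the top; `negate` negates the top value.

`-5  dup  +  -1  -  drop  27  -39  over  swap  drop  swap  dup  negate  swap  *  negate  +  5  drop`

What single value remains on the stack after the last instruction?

756

-5      [-5]
dup     [-5, -5]
+       [-10]
-1      [-10, -1]
-       [-9]
drop    []
27      [27]
-39     [27, -39]
over    [27, -39, 27]
swap    [27, 27, -39]
drop    [27, 27]
swap    [27, 27]
dup     [27, 27, 27]
negate  [27, 27, -27]
swap    [27, -27, 27]
*       [27, -729]
negate  [27, 729]
+       [756]
5       [756, 5]
drop    [756]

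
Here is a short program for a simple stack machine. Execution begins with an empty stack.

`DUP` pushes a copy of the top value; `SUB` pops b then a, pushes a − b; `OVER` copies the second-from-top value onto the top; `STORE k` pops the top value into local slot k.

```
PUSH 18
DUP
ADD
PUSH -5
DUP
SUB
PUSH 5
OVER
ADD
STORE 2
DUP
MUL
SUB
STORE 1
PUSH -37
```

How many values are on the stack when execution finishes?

PUSH 18  -> 18
DUP      -> 18 18
ADD      -> 36
PUSH -5  -> 36 -5
DUP      -> 36 -5 -5
SUB      -> 36 0
PUSH 5   -> 36 0 5
OVER     -> 36 0 5 0
ADD      -> 36 0 5
STORE 2  -> 36 0
DUP      -> 36 0 0
MUL      -> 36 0
SUB      -> 36
STORE 1  -> (empty)
PUSH -37 -> -37

1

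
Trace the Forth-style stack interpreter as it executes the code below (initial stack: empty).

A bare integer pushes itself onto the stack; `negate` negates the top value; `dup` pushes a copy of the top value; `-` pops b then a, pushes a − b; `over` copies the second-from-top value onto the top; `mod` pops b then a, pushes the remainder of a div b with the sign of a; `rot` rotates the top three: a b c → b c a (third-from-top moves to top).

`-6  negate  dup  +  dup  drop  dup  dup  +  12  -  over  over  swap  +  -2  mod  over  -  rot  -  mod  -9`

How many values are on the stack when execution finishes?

-6     -> -6
negate -> 6
dup    -> 6 6
+      -> 12
dup    -> 12 12
drop   -> 12
dup    -> 12 12
dup    -> 12 12 12
+      -> 12 24
12     -> 12 24 12
-      -> 12 12
over   -> 12 12 12
over   -> 12 12 12 12
swap   -> 12 12 12 12
+      -> 12 12 24
-2     -> 12 12 24 -2
mod    -> 12 12 0
over   -> 12 12 0 12
-      -> 12 12 -12
rot    -> 12 -12 12
-      -> 12 -24
mod    -> 12
-9     -> 12 -9

2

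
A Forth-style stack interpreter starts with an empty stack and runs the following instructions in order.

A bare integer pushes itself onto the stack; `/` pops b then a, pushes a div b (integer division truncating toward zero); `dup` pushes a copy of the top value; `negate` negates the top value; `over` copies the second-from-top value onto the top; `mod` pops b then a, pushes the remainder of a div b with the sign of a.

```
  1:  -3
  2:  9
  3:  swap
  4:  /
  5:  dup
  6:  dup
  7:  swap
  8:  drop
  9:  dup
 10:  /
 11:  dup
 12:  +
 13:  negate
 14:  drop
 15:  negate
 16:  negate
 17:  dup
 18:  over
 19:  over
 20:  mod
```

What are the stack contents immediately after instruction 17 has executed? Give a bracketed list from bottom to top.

[-3, -3]

-3     : [-3]
9      : [-3, 9]
swap   : [9, -3]
/      : [-3]
dup    : [-3, -3]
dup    : [-3, -3, -3]
swap   : [-3, -3, -3]
drop   : [-3, -3]
dup    : [-3, -3, -3]
/      : [-3, 1]
dup    : [-3, 1, 1]
+      : [-3, 2]
negate : [-3, -2]
drop   : [-3]
negate : [3]
negate : [-3]
dup    : [-3, -3]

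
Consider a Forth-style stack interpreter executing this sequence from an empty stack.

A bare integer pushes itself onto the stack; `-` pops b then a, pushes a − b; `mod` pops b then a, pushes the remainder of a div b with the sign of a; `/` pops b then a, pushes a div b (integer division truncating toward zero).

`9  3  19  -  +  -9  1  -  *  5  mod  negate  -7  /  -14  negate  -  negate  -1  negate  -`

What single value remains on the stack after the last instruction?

9      : [9]
3      : [9, 3]
19     : [9, 3, 19]
-      : [9, -16]
+      : [-7]
-9     : [-7, -9]
1      : [-7, -9, 1]
-      : [-7, -10]
*      : [70]
5      : [70, 5]
mod    : [0]
negate : [0]
-7     : [0, -7]
/      : [0]
-14    : [0, -14]
negate : [0, 14]
-      : [-14]
negate : [14]
-1     : [14, -1]
negate : [14, 1]
-      : [13]

13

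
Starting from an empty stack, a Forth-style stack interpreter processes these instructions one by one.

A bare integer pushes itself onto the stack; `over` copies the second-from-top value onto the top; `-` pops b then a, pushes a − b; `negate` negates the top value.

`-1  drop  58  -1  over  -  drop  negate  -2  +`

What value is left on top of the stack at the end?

-1     → [-1]
drop   → []
58     → [58]
-1     → [58, -1]
over   → [58, -1, 58]
-      → [58, -59]
drop   → [58]
negate → [-58]
-2     → [-58, -2]
+      → [-60]

-60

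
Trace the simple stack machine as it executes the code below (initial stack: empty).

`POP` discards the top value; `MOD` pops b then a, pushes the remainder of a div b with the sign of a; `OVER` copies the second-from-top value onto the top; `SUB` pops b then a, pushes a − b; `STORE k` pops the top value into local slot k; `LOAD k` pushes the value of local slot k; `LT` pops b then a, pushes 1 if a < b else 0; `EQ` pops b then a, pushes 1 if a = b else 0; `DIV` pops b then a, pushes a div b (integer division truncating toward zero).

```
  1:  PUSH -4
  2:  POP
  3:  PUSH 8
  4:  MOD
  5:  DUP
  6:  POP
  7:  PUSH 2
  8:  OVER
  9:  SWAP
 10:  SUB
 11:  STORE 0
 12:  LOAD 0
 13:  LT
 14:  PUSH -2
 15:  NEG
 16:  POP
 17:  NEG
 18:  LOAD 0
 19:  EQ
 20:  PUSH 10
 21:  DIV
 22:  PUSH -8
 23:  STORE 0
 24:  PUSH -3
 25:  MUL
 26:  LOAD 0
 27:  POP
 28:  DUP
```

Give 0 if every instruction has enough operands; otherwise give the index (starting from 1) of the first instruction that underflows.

4

PUSH -4 -> [-4]
POP     -> []
PUSH 8  -> [8]
MOD  — needs 2 operands, stack has 1 → underflow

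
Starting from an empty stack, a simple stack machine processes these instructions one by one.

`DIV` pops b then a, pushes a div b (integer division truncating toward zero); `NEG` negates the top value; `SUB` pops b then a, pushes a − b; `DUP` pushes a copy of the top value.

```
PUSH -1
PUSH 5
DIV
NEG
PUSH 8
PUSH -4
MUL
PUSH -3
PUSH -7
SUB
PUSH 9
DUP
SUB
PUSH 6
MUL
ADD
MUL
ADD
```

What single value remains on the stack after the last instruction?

-128

PUSH -1  -1
PUSH 5   -1 5
DIV      0
NEG      0
PUSH 8   0 8
PUSH -4  0 8 -4
MUL      0 -32
PUSH -3  0 -32 -3
PUSH -7  0 -32 -3 -7
SUB      0 -32 4
PUSH 9   0 -32 4 9
DUP      0 -32 4 9 9
SUB      0 -32 4 0
PUSH 6   0 -32 4 0 6
MUL      0 -32 4 0
ADD      0 -32 4
MUL      0 -128
ADD      -128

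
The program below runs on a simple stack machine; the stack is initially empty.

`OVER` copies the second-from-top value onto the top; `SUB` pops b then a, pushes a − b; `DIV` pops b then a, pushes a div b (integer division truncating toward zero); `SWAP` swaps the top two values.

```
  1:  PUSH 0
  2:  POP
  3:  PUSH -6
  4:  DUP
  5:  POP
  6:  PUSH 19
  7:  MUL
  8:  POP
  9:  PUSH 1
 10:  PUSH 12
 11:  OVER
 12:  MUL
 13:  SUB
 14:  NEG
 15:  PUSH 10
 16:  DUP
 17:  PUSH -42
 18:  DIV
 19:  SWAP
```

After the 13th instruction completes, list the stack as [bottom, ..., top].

[-11]

PUSH 0  → [0]
POP     → []
PUSH -6 → [-6]
DUP     → [-6, -6]
POP     → [-6]
PUSH 19 → [-6, 19]
MUL     → [-114]
POP     → []
PUSH 1  → [1]
PUSH 12 → [1, 12]
OVER    → [1, 12, 1]
MUL     → [1, 12]
SUB     → [-11]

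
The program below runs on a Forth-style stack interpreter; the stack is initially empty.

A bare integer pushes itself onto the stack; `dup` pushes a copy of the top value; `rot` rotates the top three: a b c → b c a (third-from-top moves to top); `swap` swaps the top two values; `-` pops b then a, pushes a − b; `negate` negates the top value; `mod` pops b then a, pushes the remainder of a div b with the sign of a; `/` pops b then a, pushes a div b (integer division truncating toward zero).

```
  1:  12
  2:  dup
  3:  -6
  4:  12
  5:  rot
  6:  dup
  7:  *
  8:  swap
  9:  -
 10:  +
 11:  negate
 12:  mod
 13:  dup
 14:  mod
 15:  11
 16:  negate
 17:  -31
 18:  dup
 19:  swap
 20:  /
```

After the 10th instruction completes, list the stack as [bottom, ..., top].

12   -> 12
dup  -> 12 12
-6   -> 12 12 -6
12   -> 12 12 -6 12
rot  -> 12 -6 12 12
dup  -> 12 -6 12 12 12
*    -> 12 -6 12 144
swap -> 12 -6 144 12
-    -> 12 -6 132
+    -> 12 126

[12, 126]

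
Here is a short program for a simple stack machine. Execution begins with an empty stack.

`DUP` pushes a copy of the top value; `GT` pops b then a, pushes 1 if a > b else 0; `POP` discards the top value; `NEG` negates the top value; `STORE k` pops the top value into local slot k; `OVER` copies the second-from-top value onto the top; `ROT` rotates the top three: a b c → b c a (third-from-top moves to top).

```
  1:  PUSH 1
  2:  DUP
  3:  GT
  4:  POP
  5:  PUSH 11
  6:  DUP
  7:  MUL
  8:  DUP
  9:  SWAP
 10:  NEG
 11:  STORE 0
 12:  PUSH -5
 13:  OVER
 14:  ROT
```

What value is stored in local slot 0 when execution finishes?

-121

PUSH 1  -> [1]
DUP     -> [1, 1]
GT      -> [0]
POP     -> []
PUSH 11 -> [11]
DUP     -> [11, 11]
MUL     -> [121]
DUP     -> [121, 121]
SWAP    -> [121, 121]
NEG     -> [121, -121]
STORE 0 -> [121]
PUSH -5 -> [121, -5]
OVER    -> [121, -5, 121]
ROT     -> [-5, 121, 121]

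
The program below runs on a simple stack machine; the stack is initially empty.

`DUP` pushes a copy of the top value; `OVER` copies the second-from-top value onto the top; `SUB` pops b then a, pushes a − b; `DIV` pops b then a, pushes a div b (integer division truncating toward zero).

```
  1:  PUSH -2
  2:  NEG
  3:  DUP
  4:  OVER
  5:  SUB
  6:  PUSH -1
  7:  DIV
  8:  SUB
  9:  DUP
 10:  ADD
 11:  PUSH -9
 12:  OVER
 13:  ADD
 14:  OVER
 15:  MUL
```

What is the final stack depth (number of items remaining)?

PUSH -2 : [-2]
NEG     : [2]
DUP     : [2, 2]
OVER    : [2, 2, 2]
SUB     : [2, 0]
PUSH -1 : [2, 0, -1]
DIV     : [2, 0]
SUB     : [2]
DUP     : [2, 2]
ADD     : [4]
PUSH -9 : [4, -9]
OVER    : [4, -9, 4]
ADD     : [4, -5]
OVER    : [4, -5, 4]
MUL     : [4, -20]

2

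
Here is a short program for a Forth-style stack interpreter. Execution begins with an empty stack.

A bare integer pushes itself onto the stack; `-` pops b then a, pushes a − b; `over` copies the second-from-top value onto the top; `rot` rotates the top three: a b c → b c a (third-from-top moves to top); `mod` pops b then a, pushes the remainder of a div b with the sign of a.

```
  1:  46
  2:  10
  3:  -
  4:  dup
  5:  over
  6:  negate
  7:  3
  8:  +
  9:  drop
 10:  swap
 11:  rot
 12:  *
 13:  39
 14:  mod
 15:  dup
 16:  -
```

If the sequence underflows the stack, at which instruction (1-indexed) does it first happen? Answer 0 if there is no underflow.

11

46      46
10      46 10
-       36
dup     36 36
over    36 36 36
negate  36 36 -36
3       36 36 -36 3
+       36 36 -33
drop    36 36
swap    36 36
rot  — needs 3 operands, stack has 2 → underflow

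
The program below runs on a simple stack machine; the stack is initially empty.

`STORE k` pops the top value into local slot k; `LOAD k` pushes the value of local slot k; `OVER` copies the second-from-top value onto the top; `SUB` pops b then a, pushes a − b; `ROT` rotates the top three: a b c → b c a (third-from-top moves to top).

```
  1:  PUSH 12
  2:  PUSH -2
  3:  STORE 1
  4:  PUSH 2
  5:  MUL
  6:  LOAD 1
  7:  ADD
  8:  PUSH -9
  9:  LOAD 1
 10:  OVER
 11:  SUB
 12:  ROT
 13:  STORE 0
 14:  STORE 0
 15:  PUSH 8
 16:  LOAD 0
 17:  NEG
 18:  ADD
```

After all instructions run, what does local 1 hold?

PUSH 12 : 12
PUSH -2 : 12 -2
STORE 1 : 12
PUSH 2  : 12 2
MUL     : 24
LOAD 1  : 24 -2
ADD     : 22
PUSH -9 : 22 -9
LOAD 1  : 22 -9 -2
OVER    : 22 -9 -2 -9
SUB     : 22 -9 7
ROT     : -9 7 22
STORE 0 : -9 7
STORE 0 : -9
PUSH 8  : -9 8
LOAD 0  : -9 8 7
NEG     : -9 8 -7
ADD     : -9 1

-2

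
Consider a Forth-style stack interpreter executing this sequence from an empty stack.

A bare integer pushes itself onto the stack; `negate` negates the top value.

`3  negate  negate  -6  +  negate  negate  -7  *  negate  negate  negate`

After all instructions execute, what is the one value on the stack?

3      : [3]
negate : [-3]
negate : [3]
-6     : [3, -6]
+      : [-3]
negate : [3]
negate : [-3]
-7     : [-3, -7]
*      : [21]
negate : [-21]
negate : [21]
negate : [-21]

-21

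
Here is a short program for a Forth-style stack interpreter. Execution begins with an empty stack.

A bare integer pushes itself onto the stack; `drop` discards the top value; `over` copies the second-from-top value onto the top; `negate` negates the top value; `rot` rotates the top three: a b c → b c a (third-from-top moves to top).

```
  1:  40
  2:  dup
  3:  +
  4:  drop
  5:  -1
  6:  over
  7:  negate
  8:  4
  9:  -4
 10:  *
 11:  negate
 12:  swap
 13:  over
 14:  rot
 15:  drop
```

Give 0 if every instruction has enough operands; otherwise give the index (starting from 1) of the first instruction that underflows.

6

40    [40]
dup   [40, 40]
+     [80]
drop  []
-1    [-1]
over  — needs 2 operands, stack has 1 → underflow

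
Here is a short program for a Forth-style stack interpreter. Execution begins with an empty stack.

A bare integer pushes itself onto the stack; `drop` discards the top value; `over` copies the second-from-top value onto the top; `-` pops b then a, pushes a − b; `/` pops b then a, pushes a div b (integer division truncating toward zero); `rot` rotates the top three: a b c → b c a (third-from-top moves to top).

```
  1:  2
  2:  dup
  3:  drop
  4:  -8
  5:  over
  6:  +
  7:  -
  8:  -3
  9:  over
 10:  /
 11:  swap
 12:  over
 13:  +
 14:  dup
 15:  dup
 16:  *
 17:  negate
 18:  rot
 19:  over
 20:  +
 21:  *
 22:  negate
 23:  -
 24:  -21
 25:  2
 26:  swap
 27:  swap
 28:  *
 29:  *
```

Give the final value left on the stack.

-172368

2       [2]
dup     [2, 2]
drop    [2]
-8      [2, -8]
over    [2, -8, 2]
+       [2, -6]
-       [8]
-3      [8, -3]
over    [8, -3, 8]
/       [8, 0]
swap    [0, 8]
over    [0, 8, 0]
+       [0, 8]
dup     [0, 8, 8]
dup     [0, 8, 8, 8]
*       [0, 8, 64]
negate  [0, 8, -64]
rot     [8, -64, 0]
over    [8, -64, 0, -64]
+       [8, -64, -64]
*       [8, 4096]
negate  [8, -4096]
-       [4104]
-21     [4104, -21]
2       [4104, -21, 2]
swap    [4104, 2, -21]
swap    [4104, -21, 2]
*       [4104, -42]
*       [-172368]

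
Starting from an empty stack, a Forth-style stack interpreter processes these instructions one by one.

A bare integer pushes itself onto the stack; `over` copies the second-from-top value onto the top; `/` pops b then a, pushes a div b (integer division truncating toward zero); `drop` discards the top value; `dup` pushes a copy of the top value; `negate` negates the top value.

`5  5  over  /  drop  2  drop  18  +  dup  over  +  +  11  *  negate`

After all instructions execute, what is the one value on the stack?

5      → 5
5      → 5 5
over   → 5 5 5
/      → 5 1
drop   → 5
2      → 5 2
drop   → 5
18     → 5 18
+      → 23
dup    → 23 23
over   → 23 23 23
+      → 23 46
+      → 69
11     → 69 11
*      → 759
negate → -759

-759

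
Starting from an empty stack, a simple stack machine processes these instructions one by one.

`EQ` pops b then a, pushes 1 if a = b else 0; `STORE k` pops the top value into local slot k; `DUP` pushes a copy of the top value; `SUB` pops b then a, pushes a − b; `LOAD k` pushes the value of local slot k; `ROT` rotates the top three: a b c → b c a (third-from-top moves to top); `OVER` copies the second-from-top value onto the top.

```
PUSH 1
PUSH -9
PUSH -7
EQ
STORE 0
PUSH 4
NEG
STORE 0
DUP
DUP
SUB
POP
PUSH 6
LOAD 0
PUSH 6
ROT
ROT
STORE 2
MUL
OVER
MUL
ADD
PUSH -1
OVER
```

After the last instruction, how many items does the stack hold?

3

PUSH 1   [1]
PUSH -9  [1, -9]
PUSH -7  [1, -9, -7]
EQ       [1, 0]
STORE 0  [1]
PUSH 4   [1, 4]
NEG      [1, -4]
STORE 0  [1]
DUP      [1, 1]
DUP      [1, 1, 1]
SUB      [1, 0]
POP      [1]
PUSH 6   [1, 6]
LOAD 0   [1, 6, -4]
PUSH 6   [1, 6, -4, 6]
ROT      [1, -4, 6, 6]
ROT      [1, 6, 6, -4]
STORE 2  [1, 6, 6]
MUL      [1, 36]
OVER     [1, 36, 1]
MUL      [1, 36]
ADD      [37]
PUSH -1  [37, -1]
OVER     [37, -1, 37]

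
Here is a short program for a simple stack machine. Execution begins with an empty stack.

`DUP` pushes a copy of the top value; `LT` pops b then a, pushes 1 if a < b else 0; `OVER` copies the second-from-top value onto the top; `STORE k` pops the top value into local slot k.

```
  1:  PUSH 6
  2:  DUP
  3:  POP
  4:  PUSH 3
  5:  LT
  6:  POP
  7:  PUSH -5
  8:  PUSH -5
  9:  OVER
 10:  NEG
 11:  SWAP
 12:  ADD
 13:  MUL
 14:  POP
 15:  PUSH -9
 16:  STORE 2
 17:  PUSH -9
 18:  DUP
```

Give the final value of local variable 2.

-9

PUSH 6   [6]
DUP      [6, 6]
POP      [6]
PUSH 3   [6, 3]
LT       [0]
POP      []
PUSH -5  [-5]
PUSH -5  [-5, -5]
OVER     [-5, -5, -5]
NEG      [-5, -5, 5]
SWAP     [-5, 5, -5]
ADD      [-5, 0]
MUL      [0]
POP      []
PUSH -9  [-9]
STORE 2  []
PUSH -9  [-9]
DUP      [-9, -9]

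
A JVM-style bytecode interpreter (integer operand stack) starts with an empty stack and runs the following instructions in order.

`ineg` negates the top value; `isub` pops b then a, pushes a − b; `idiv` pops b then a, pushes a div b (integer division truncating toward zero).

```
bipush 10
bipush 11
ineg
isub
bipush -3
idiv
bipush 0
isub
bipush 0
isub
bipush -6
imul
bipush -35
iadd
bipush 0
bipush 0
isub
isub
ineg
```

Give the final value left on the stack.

bipush 10  -> 10
bipush 11  -> 10 11
ineg       -> 10 -11
isub       -> 21
bipush -3  -> 21 -3
idiv       -> -7
bipush 0   -> -7 0
isub       -> -7
bipush 0   -> -7 0
isub       -> -7
bipush -6  -> -7 -6
imul       -> 42
bipush -35 -> 42 -35
iadd       -> 7
bipush 0   -> 7 0
bipush 0   -> 7 0 0
isub       -> 7 0
isub       -> 7
ineg       -> -7

-7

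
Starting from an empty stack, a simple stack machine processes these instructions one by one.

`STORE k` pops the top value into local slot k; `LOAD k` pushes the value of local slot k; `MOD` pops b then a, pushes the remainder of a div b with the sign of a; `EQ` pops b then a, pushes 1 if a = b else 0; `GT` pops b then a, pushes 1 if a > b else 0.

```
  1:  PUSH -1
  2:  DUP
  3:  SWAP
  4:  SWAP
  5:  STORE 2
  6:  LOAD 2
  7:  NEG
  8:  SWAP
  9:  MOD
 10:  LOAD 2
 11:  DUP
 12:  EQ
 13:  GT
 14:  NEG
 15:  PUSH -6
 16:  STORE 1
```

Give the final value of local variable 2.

PUSH -1 -> [-1]
DUP     -> [-1, -1]
SWAP    -> [-1, -1]
SWAP    -> [-1, -1]
STORE 2 -> [-1]
LOAD 2  -> [-1, -1]
NEG     -> [-1, 1]
SWAP    -> [1, -1]
MOD     -> [0]
LOAD 2  -> [0, -1]
DUP     -> [0, -1, -1]
EQ      -> [0, 1]
GT      -> [0]
NEG     -> [0]
PUSH -6 -> [0, -6]
STORE 1 -> [0]

-1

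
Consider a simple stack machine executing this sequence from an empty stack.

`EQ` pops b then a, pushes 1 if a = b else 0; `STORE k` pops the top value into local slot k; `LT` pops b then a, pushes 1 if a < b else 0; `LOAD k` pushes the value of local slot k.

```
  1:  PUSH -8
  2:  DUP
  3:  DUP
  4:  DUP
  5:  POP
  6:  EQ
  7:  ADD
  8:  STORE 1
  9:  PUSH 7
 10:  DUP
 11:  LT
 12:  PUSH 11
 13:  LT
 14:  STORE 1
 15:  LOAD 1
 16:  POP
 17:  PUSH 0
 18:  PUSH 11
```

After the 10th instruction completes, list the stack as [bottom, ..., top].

[7, 7]

PUSH -8 : [-8]
DUP     : [-8, -8]
DUP     : [-8, -8, -8]
DUP     : [-8, -8, -8, -8]
POP     : [-8, -8, -8]
EQ      : [-8, 1]
ADD     : [-7]
STORE 1 : []
PUSH 7  : [7]
DUP     : [7, 7]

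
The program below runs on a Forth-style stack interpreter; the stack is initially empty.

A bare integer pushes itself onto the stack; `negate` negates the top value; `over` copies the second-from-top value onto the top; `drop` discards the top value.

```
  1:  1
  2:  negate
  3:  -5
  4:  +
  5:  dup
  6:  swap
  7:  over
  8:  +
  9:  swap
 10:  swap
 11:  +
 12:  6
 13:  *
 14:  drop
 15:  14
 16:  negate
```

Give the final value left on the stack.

-14

1       1
negate  -1
-5      -1 -5
+       -6
dup     -6 -6
swap    -6 -6
over    -6 -6 -6
+       -6 -12
swap    -12 -6
swap    -6 -12
+       -18
6       -18 6
*       -108
drop    (empty)
14      14
negate  -14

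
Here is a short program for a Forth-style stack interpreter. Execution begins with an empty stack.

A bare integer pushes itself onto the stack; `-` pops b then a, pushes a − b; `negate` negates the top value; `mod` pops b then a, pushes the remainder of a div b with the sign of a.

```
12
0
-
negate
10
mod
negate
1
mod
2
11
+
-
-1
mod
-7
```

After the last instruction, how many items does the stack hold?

2

12     → 12
0      → 12 0
-      → 12
negate → -12
10     → -12 10
mod    → -2
negate → 2
1      → 2 1
mod    → 0
2      → 0 2
11     → 0 2 11
+      → 0 13
-      → -13
-1     → -13 -1
mod    → 0
-7     → 0 -7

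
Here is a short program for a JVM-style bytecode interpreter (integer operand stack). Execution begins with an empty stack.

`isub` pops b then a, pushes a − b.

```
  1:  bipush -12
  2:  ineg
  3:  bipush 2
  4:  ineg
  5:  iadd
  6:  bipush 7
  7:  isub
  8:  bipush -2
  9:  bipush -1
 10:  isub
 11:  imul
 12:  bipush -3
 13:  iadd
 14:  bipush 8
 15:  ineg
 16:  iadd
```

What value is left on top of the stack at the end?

bipush -12 : -12
ineg       : 12
bipush 2   : 12 2
ineg       : 12 -2
iadd       : 10
bipush 7   : 10 7
isub       : 3
bipush -2  : 3 -2
bipush -1  : 3 -2 -1
isub       : 3 -1
imul       : -3
bipush -3  : -3 -3
iadd       : -6
bipush 8   : -6 8
ineg       : -6 -8
iadd       : -14

-14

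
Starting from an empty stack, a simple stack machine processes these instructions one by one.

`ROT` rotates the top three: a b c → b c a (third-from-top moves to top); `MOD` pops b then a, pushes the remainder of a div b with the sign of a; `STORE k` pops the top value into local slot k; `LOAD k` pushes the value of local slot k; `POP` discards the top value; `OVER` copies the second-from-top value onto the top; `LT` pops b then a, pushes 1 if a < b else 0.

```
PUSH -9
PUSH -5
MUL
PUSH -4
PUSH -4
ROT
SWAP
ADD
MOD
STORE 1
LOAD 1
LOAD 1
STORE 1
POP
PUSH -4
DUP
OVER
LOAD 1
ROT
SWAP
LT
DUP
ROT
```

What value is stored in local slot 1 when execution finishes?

-4

PUSH -9 : -9
PUSH -5 : -9 -5
MUL     : 45
PUSH -4 : 45 -4
PUSH -4 : 45 -4 -4
ROT     : -4 -4 45
SWAP    : -4 45 -4
ADD     : -4 41
MOD     : -4
STORE 1 : (empty)
LOAD 1  : -4
LOAD 1  : -4 -4
STORE 1 : -4
POP     : (empty)
PUSH -4 : -4
DUP     : -4 -4
OVER    : -4 -4 -4
LOAD 1  : -4 -4 -4 -4
ROT     : -4 -4 -4 -4
SWAP    : -4 -4 -4 -4
LT      : -4 -4 0
DUP     : -4 -4 0 0
ROT     : -4 0 0 -4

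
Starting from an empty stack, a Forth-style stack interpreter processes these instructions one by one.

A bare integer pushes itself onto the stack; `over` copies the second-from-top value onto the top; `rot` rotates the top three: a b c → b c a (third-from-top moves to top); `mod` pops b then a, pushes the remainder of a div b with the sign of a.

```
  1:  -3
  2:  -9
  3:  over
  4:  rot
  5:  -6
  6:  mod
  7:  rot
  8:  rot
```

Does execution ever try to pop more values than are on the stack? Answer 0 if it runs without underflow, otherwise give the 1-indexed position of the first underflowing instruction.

-3   → [-3]
-9   → [-3, -9]
over → [-3, -9, -3]
rot  → [-9, -3, -3]
-6   → [-9, -3, -3, -6]
mod  → [-9, -3, -3]
rot  → [-3, -3, -9]
rot  → [-3, -9, -3]

0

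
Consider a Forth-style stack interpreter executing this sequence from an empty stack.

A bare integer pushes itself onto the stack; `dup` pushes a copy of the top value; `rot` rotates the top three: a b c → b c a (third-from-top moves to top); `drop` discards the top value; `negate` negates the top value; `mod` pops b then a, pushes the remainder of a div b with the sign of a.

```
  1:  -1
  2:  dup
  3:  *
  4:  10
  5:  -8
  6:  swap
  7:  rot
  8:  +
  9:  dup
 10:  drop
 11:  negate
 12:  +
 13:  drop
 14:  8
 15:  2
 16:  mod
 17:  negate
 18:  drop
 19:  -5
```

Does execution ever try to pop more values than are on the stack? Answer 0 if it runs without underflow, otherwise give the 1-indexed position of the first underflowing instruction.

0

-1     : [-1]
dup    : [-1, -1]
*      : [1]
10     : [1, 10]
-8     : [1, 10, -8]
swap   : [1, -8, 10]
rot    : [-8, 10, 1]
+      : [-8, 11]
dup    : [-8, 11, 11]
drop   : [-8, 11]
negate : [-8, -11]
+      : [-19]
drop   : []
8      : [8]
2      : [8, 2]
mod    : [0]
negate : [0]
drop   : []
-5     : [-5]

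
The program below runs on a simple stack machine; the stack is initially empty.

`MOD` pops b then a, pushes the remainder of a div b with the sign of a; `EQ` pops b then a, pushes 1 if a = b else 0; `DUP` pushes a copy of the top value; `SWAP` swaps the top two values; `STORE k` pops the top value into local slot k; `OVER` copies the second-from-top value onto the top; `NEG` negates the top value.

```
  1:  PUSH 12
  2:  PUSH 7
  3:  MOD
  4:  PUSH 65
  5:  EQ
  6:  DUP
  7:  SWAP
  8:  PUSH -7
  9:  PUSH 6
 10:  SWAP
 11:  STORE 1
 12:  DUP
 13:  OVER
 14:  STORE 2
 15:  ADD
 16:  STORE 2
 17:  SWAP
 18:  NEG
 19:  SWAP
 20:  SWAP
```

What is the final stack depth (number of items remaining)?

2

PUSH 12 → 12
PUSH 7  → 12 7
MOD     → 5
PUSH 65 → 5 65
EQ      → 0
DUP     → 0 0
SWAP    → 0 0
PUSH -7 → 0 0 -7
PUSH 6  → 0 0 -7 6
SWAP    → 0 0 6 -7
STORE 1 → 0 0 6
DUP     → 0 0 6 6
OVER    → 0 0 6 6 6
STORE 2 → 0 0 6 6
ADD     → 0 0 12
STORE 2 → 0 0
SWAP    → 0 0
NEG     → 0 0
SWAP    → 0 0
SWAP    → 0 0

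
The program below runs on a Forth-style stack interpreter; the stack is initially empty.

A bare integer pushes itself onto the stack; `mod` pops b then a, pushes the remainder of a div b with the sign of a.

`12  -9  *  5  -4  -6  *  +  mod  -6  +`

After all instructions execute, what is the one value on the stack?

12  → 12
-9  → 12 -9
*   → -108
5   → -108 5
-4  → -108 5 -4
-6  → -108 5 -4 -6
*   → -108 5 24
+   → -108 29
mod → -21
-6  → -21 -6
+   → -27

-27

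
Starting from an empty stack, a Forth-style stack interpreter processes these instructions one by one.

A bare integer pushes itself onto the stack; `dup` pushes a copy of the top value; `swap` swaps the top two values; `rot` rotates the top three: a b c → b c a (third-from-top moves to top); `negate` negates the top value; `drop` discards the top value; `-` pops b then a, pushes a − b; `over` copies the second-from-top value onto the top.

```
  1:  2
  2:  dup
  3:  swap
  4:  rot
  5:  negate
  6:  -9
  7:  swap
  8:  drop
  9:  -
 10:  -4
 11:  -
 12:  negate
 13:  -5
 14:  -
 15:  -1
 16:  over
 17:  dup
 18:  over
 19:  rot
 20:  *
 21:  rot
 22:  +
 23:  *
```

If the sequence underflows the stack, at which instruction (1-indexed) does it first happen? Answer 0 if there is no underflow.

2    -> 2
dup  -> 2 2
swap -> 2 2
rot  — needs 3 operands, stack has 2 → underflow

4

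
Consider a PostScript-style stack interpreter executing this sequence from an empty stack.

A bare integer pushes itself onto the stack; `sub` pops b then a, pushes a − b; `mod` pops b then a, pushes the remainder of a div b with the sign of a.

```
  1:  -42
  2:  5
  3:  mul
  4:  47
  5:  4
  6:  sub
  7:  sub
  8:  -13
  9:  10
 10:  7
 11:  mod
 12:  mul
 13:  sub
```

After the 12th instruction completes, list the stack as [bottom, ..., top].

[-253, -39]

-42 -> -42
5   -> -42 5
mul -> -210
47  -> -210 47
4   -> -210 47 4
sub -> -210 43
sub -> -253
-13 -> -253 -13
10  -> -253 -13 10
7   -> -253 -13 10 7
mod -> -253 -13 3
mul -> -253 -39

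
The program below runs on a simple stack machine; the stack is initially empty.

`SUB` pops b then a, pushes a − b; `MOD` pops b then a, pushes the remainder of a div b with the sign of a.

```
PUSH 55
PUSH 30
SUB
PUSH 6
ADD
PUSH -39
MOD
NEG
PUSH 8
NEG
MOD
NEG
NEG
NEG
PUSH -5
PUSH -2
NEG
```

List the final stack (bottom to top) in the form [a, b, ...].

PUSH 55  -> 55
PUSH 30  -> 55 30
SUB      -> 25
PUSH 6   -> 25 6
ADD      -> 31
PUSH -39 -> 31 -39
MOD      -> 31
NEG      -> -31
PUSH 8   -> -31 8
NEG      -> -31 -8
MOD      -> -7
NEG      -> 7
NEG      -> -7
NEG      -> 7
PUSH -5  -> 7 -5
PUSH -2  -> 7 -5 -2
NEG      -> 7 -5 2

[7, -5, 2]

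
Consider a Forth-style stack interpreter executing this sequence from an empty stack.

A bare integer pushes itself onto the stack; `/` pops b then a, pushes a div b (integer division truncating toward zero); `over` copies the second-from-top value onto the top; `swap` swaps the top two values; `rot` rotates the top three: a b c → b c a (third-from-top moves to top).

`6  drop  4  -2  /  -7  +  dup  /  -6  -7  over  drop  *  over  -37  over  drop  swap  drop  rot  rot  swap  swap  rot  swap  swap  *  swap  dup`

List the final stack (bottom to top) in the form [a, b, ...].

6    : 6
drop : (empty)
4    : 4
-2   : 4 -2
/    : -2
-7   : -2 -7
+    : -9
dup  : -9 -9
/    : 1
-6   : 1 -6
-7   : 1 -6 -7
over : 1 -6 -7 -6
drop : 1 -6 -7
*    : 1 42
over : 1 42 1
-37  : 1 42 1 -37
over : 1 42 1 -37 1
drop : 1 42 1 -37
swap : 1 42 -37 1
drop : 1 42 -37
rot  : 42 -37 1
rot  : -37 1 42
swap : -37 42 1
swap : -37 1 42
rot  : 1 42 -37
swap : 1 -37 42
swap : 1 42 -37
*    : 1 -1554
swap : -1554 1
dup  : -1554 1 1

[-1554, 1, 1]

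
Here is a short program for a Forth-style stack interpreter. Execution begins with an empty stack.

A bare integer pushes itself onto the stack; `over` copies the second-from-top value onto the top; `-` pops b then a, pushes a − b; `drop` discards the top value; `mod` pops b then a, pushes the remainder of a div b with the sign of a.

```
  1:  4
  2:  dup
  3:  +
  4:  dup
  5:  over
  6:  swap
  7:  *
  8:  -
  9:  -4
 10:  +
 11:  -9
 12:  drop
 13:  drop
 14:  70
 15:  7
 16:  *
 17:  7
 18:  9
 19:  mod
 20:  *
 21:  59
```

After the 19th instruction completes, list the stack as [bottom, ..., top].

4    → [4]
dup  → [4, 4]
+    → [8]
dup  → [8, 8]
over → [8, 8, 8]
swap → [8, 8, 8]
*    → [8, 64]
-    → [-56]
-4   → [-56, -4]
+    → [-60]
-9   → [-60, -9]
drop → [-60]
drop → []
70   → [70]
7    → [70, 7]
*    → [490]
7    → [490, 7]
9    → [490, 7, 9]
mod  → [490, 7]

[490, 7]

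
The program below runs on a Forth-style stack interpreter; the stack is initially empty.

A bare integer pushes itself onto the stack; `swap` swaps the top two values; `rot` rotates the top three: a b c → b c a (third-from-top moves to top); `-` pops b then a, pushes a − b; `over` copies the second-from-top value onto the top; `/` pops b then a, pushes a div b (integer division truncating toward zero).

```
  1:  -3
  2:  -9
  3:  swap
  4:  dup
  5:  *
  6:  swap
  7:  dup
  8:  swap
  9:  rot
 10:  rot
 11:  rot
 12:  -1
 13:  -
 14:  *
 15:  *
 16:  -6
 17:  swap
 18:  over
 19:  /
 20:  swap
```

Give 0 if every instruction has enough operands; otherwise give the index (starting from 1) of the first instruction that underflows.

-3   → -3
-9   → -3 -9
swap → -9 -3
dup  → -9 -3 -3
*    → -9 9
swap → 9 -9
dup  → 9 -9 -9
swap → 9 -9 -9
rot  → -9 -9 9
rot  → -9 9 -9
rot  → 9 -9 -9
-1   → 9 -9 -9 -1
-    → 9 -9 -8
*    → 9 72
*    → 648
-6   → 648 -6
swap → -6 648
over → -6 648 -6
/    → -6 -108
swap → -108 -6

0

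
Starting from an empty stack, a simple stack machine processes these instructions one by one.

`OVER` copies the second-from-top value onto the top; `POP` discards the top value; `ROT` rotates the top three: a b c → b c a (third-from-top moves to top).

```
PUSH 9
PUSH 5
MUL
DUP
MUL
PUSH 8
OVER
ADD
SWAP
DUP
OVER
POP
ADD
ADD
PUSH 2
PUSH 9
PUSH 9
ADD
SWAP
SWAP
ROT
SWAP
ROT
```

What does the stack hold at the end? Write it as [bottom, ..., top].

[6083, 18, 2]

PUSH 9 -> [9]
PUSH 5 -> [9, 5]
MUL    -> [45]
DUP    -> [45, 45]
MUL    -> [2025]
PUSH 8 -> [2025, 8]
OVER   -> [2025, 8, 2025]
ADD    -> [2025, 2033]
SWAP   -> [2033, 2025]
DUP    -> [2033, 2025, 2025]
OVER   -> [2033, 2025, 2025, 2025]
POP    -> [2033, 2025, 2025]
ADD    -> [2033, 4050]
ADD    -> [6083]
PUSH 2 -> [6083, 2]
PUSH 9 -> [6083, 2, 9]
PUSH 9 -> [6083, 2, 9, 9]
ADD    -> [6083, 2, 18]
SWAP   -> [6083, 18, 2]
SWAP   -> [6083, 2, 18]
ROT    -> [2, 18, 6083]
SWAP   -> [2, 6083, 18]
ROT    -> [6083, 18, 2]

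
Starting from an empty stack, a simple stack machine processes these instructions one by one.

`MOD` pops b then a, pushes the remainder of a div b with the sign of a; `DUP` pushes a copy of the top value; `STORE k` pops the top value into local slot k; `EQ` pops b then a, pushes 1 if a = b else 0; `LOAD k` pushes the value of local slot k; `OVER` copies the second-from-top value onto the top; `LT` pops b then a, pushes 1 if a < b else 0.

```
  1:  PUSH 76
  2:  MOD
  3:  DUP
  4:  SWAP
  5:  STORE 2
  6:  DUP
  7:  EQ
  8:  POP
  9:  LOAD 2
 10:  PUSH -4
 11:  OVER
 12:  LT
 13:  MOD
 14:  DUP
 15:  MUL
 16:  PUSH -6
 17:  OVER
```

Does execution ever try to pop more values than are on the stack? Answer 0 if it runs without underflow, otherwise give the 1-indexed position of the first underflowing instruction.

2

PUSH 76 → 76
MOD  — needs 2 operands, stack has 1 → underflow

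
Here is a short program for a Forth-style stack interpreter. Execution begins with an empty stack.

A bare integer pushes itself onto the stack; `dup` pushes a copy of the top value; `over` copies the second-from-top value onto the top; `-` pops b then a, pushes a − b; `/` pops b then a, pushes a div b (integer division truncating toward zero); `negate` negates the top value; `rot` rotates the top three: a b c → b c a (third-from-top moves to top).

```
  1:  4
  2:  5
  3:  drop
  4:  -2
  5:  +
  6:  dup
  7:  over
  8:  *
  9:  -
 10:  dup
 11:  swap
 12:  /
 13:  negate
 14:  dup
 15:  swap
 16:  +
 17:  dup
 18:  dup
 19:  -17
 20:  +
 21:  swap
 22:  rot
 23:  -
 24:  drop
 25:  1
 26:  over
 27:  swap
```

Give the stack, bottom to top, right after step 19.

[-2, -2, -2, -17]

4      : 4
5      : 4 5
drop   : 4
-2     : 4 -2
+      : 2
dup    : 2 2
over   : 2 2 2
*      : 2 4
-      : -2
dup    : -2 -2
swap   : -2 -2
/      : 1
negate : -1
dup    : -1 -1
swap   : -1 -1
+      : -2
dup    : -2 -2
dup    : -2 -2 -2
-17    : -2 -2 -2 -17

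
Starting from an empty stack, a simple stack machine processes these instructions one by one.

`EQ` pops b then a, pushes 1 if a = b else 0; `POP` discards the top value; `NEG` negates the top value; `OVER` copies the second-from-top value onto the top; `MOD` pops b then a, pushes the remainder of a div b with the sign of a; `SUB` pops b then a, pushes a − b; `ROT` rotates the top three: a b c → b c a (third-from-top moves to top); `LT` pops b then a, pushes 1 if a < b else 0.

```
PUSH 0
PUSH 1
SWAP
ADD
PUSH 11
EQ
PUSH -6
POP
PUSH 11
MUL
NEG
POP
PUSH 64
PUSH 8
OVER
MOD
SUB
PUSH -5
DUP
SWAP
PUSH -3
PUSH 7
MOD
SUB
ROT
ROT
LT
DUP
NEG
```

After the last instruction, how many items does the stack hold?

PUSH 0  → 0
PUSH 1  → 0 1
SWAP    → 1 0
ADD     → 1
PUSH 11 → 1 11
EQ      → 0
PUSH -6 → 0 -6
POP     → 0
PUSH 11 → 0 11
MUL     → 0
NEG     → 0
POP     → (empty)
PUSH 64 → 64
PUSH 8  → 64 8
OVER    → 64 8 64
MOD     → 64 8
SUB     → 56
PUSH -5 → 56 -5
DUP     → 56 -5 -5
SWAP    → 56 -5 -5
PUSH -3 → 56 -5 -5 -3
PUSH 7  → 56 -5 -5 -3 7
MOD     → 56 -5 -5 -3
SUB     → 56 -5 -2
ROT     → -5 -2 56
ROT     → -2 56 -5
LT      → -2 0
DUP     → -2 0 0
NEG     → -2 0 0

3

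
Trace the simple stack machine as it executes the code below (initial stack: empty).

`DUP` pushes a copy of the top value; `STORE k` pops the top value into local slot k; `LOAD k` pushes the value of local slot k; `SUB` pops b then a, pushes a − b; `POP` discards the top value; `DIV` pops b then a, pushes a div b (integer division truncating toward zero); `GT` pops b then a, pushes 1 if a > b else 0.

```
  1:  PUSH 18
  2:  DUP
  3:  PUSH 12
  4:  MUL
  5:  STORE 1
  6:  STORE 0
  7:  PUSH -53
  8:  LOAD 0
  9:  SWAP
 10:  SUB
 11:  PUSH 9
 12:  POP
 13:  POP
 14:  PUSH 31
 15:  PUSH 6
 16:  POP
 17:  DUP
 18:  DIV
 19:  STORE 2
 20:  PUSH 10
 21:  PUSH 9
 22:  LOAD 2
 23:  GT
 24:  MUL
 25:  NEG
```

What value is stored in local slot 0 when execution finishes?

PUSH 18  → [18]
DUP      → [18, 18]
PUSH 12  → [18, 18, 12]
MUL      → [18, 216]
STORE 1  → [18]
STORE 0  → []
PUSH -53 → [-53]
LOAD 0   → [-53, 18]
SWAP     → [18, -53]
SUB      → [71]
PUSH 9   → [71, 9]
POP      → [71]
POP      → []
PUSH 31  → [31]
PUSH 6   → [31, 6]
POP      → [31]
DUP      → [31, 31]
DIV      → [1]
STORE 2  → []
PUSH 10  → [10]
PUSH 9   → [10, 9]
LOAD 2   → [10, 9, 1]
GT       → [10, 1]
MUL      → [10]
NEG      → [-10]

18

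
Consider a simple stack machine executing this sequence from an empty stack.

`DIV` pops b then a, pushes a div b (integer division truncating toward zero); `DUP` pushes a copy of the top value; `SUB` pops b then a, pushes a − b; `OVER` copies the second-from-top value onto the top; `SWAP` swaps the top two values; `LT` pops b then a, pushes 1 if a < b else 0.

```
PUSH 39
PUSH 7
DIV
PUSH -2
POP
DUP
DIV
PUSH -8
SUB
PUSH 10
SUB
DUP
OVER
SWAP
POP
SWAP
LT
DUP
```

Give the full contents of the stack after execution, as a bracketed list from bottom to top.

[0, 0]

PUSH 39 : [39]
PUSH 7  : [39, 7]
DIV     : [5]
PUSH -2 : [5, -2]
POP     : [5]
DUP     : [5, 5]
DIV     : [1]
PUSH -8 : [1, -8]
SUB     : [9]
PUSH 10 : [9, 10]
SUB     : [-1]
DUP     : [-1, -1]
OVER    : [-1, -1, -1]
SWAP    : [-1, -1, -1]
POP     : [-1, -1]
SWAP    : [-1, -1]
LT      : [0]
DUP     : [0, 0]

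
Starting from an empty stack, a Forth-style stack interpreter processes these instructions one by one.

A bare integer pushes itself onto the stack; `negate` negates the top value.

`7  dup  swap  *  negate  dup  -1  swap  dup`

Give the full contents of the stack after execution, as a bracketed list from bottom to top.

7       7
dup     7 7
swap    7 7
*       49
negate  -49
dup     -49 -49
-1      -49 -49 -1
swap    -49 -1 -49
dup     -49 -1 -49 -49

[-49, -1, -49, -49]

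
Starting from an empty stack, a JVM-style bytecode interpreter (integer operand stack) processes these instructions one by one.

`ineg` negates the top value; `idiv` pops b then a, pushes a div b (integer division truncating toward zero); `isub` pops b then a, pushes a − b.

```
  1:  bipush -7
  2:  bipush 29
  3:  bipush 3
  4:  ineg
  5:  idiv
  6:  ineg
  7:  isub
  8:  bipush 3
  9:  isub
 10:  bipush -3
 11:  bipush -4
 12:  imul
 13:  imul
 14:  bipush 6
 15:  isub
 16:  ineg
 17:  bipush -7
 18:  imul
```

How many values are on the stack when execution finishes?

1

bipush -7  [-7]
bipush 29  [-7, 29]
bipush 3   [-7, 29, 3]
ineg       [-7, 29, -3]
idiv       [-7, -9]
ineg       [-7, 9]
isub       [-16]
bipush 3   [-16, 3]
isub       [-19]
bipush -3  [-19, -3]
bipush -4  [-19, -3, -4]
imul       [-19, 12]
imul       [-228]
bipush 6   [-228, 6]
isub       [-234]
ineg       [234]
bipush -7  [234, -7]
imul       [-1638]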